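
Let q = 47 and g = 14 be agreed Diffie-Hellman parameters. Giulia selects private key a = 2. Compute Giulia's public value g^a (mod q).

Public value = 14^2 (mod 47).
14^1 ≡ 14 (mod 47)
14^2 = (14^1)^2 ≡ 14^2 = 196 ≡ 8 (mod 47)

8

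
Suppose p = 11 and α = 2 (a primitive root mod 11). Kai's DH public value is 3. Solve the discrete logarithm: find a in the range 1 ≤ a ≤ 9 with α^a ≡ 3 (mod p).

8

Try successive powers of 2 modulo 11:
2^1 ≡ 2
2^2 ≡ 4
2^3 ≡ 8
2^4 ≡ 5
2^5 ≡ 10
2^6 ≡ 9
2^7 ≡ 7
2^8 ≡ 3
Found: a = 8.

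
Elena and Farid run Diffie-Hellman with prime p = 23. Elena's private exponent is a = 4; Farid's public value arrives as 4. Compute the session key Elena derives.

3

Shared key K = 4^4 mod 23.
4^1 ≡ 4 (mod 23)
4^2 = (4^1)^2 ≡ 4^2 = 16 ≡ 16 (mod 23)
4^4 = (4^2)^2 ≡ 16^2 = 256 ≡ 3 (mod 23)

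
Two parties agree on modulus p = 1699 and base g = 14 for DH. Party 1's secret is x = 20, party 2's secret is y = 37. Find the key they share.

132

Party 1 sends A = g^x mod p = 14^20 mod 1699.
14^1 ≡ 14 (mod 1699)
14^2 = (14^1)^2 ≡ 14^2 = 196 ≡ 196 (mod 1699)
14^4 = (14^2)^2 ≡ 196^2 = 38416 ≡ 1038 (mod 1699)
14^8 = (14^4)^2 ≡ 1038^2 = 1077444 ≡ 278 (mod 1699)
14^16 = (14^8)^2 ≡ 278^2 = 77284 ≡ 829 (mod 1699)
14^20 = 14^16 · 14^4 ≡ 829 · 1038 ≡ 808 (mod 1699).
So A = 808. Party 2 then computes K = A^y mod p = 808^37 mod 1699.
808^1 ≡ 808 (mod 1699)
808^2 = (808^1)^2 ≡ 808^2 = 652864 ≡ 448 (mod 1699)
808^4 = (808^2)^2 ≡ 448^2 = 200704 ≡ 222 (mod 1699)
808^8 = (808^4)^2 ≡ 222^2 = 49284 ≡ 13 (mod 1699)
808^16 = (808^8)^2 ≡ 13^2 = 169 ≡ 169 (mod 1699)
808^32 = (808^16)^2 ≡ 169^2 = 28561 ≡ 1377 (mod 1699)
808^37 = 808^32 · 808^4 · 808^1 ≡ 1377 · 222 · 808 ≡ 132 (mod 1699).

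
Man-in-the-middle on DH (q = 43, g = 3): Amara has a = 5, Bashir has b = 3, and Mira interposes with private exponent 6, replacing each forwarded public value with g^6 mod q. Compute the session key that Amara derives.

Amara receives Mira's public value M = 3^6 mod 43 instead of the honest one.
3^1 ≡ 3 (mod 43)
3^2 = (3^1)^2 ≡ 3^2 = 9 ≡ 9 (mod 43)
3^4 = (3^2)^2 ≡ 9^2 = 81 ≡ 38 (mod 43)
3^6 = 3^4 · 3^2 ≡ 38 · 9 ≡ 41 (mod 43).
So M = 41. Amara computes K = M^5 mod 43.
41^1 ≡ 41 (mod 43)
41^2 = (41^1)^2 ≡ 41^2 = 1681 ≡ 4 (mod 43)
41^4 = (41^2)^2 ≡ 4^2 = 16 ≡ 16 (mod 43)
41^5 = 41^4 · 41^1 ≡ 16 · 41 ≡ 11 (mod 43).

11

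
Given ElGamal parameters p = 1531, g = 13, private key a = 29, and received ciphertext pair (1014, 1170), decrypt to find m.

528

Shared mask s = c₁^a mod p = 1014^29 mod 1531.
1014^1 ≡ 1014 (mod 1531)
1014^2 = (1014^1)^2 ≡ 1014^2 = 1028196 ≡ 895 (mod 1531)
1014^4 = (1014^2)^2 ≡ 895^2 = 801025 ≡ 312 (mod 1531)
1014^8 = (1014^4)^2 ≡ 312^2 = 97344 ≡ 891 (mod 1531)
1014^16 = (1014^8)^2 ≡ 891^2 = 793881 ≡ 823 (mod 1531)
1014^29 = 1014^16 · 1014^8 · 1014^4 · 1014^1 ≡ 823 · 891 · 312 · 1014 ≡ 124 (mod 1531).
So s = 124; s⁻¹ ≡ 605 (mod 1531).
m = c₂ · s⁻¹ mod 1531 = 1170 · 605 mod 1531 = 528.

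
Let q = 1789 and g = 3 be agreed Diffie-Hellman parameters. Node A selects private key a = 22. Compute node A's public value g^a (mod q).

1296

Public value = 3^22 (mod 1789).
3^1 ≡ 3 (mod 1789)
3^2 = (3^1)^2 ≡ 3^2 = 9 ≡ 9 (mod 1789)
3^4 = (3^2)^2 ≡ 9^2 = 81 ≡ 81 (mod 1789)
3^8 = (3^4)^2 ≡ 81^2 = 6561 ≡ 1194 (mod 1789)
3^16 = (3^8)^2 ≡ 1194^2 = 1425636 ≡ 1592 (mod 1789)
3^22 = 3^16 · 3^4 · 3^2 ≡ 1592 · 81 · 9 ≡ 1296 (mod 1789).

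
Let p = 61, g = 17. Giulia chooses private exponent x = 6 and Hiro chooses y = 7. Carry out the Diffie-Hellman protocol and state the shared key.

41

Hiro sends B = g^y mod p = 17^7 mod 61.
17^1 ≡ 17 (mod 61)
17^2 = (17^1)^2 ≡ 17^2 = 289 ≡ 45 (mod 61)
17^4 = (17^2)^2 ≡ 45^2 = 2025 ≡ 12 (mod 61)
17^7 = 17^4 · 17^2 · 17^1 ≡ 12 · 45 · 17 ≡ 30 (mod 61).
So B = 30. Giulia then computes K = B^x mod p = 30^6 mod 61.
30^1 ≡ 30 (mod 61)
30^2 = (30^1)^2 ≡ 30^2 = 900 ≡ 46 (mod 61)
30^4 = (30^2)^2 ≡ 46^2 = 2116 ≡ 42 (mod 61)
30^6 = 30^4 · 30^2 ≡ 42 · 46 ≡ 41 (mod 61).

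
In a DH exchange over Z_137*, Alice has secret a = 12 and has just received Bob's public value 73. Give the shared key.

16

Shared key K = 73^12 mod 137.
73^1 ≡ 73 (mod 137)
73^2 = (73^1)^2 ≡ 73^2 = 5329 ≡ 123 (mod 137)
73^4 = (73^2)^2 ≡ 123^2 = 15129 ≡ 59 (mod 137)
73^8 = (73^4)^2 ≡ 59^2 = 3481 ≡ 56 (mod 137)
73^12 = 73^8 · 73^4 ≡ 56 · 59 ≡ 16 (mod 137).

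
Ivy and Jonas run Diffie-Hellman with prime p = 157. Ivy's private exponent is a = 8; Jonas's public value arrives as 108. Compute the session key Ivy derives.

130

Shared key K = 108^8 mod 157.
108^1 ≡ 108 (mod 157)
108^2 = (108^1)^2 ≡ 108^2 = 11664 ≡ 46 (mod 157)
108^4 = (108^2)^2 ≡ 46^2 = 2116 ≡ 75 (mod 157)
108^8 = (108^4)^2 ≡ 75^2 = 5625 ≡ 130 (mod 157)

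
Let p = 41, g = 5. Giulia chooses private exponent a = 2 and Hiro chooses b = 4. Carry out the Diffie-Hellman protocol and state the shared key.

Hiro sends B = g^b mod p = 5^4 mod 41.
5^1 ≡ 5 (mod 41)
5^2 = (5^1)^2 ≡ 5^2 = 25 ≡ 25 (mod 41)
5^4 = (5^2)^2 ≡ 25^2 = 625 ≡ 10 (mod 41)
So B = 10. Giulia then computes K = B^a mod p = 10^2 mod 41.
10^1 ≡ 10 (mod 41)
10^2 = (10^1)^2 ≡ 10^2 = 100 ≡ 18 (mod 41)

18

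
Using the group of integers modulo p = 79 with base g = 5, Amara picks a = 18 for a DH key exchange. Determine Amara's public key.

64

Public value = 5^18 (mod 79).
5^1 ≡ 5 (mod 79)
5^2 = (5^1)^2 ≡ 5^2 = 25 ≡ 25 (mod 79)
5^4 = (5^2)^2 ≡ 25^2 = 625 ≡ 72 (mod 79)
5^8 = (5^4)^2 ≡ 72^2 = 5184 ≡ 49 (mod 79)
5^16 = (5^8)^2 ≡ 49^2 = 2401 ≡ 31 (mod 79)
5^18 = 5^16 · 5^2 ≡ 31 · 25 ≡ 64 (mod 79).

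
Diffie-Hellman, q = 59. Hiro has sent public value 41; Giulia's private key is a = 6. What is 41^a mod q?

22

Shared key K = 41^6 mod 59.
41^1 ≡ 41 (mod 59)
41^2 = (41^1)^2 ≡ 41^2 = 1681 ≡ 29 (mod 59)
41^4 = (41^2)^2 ≡ 29^2 = 841 ≡ 15 (mod 59)
41^6 = 41^4 · 41^2 ≡ 15 · 29 ≡ 22 (mod 59).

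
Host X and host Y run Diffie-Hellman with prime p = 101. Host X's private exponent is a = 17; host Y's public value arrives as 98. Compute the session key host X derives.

Shared key K = 98^17 mod 101.
98^1 ≡ 98 (mod 101)
98^2 = (98^1)^2 ≡ 98^2 = 9604 ≡ 9 (mod 101)
98^4 = (98^2)^2 ≡ 9^2 = 81 ≡ 81 (mod 101)
98^8 = (98^4)^2 ≡ 81^2 = 6561 ≡ 97 (mod 101)
98^16 = (98^8)^2 ≡ 97^2 = 9409 ≡ 16 (mod 101)
98^17 = 98^16 · 98^1 ≡ 16 · 98 ≡ 53 (mod 101).

53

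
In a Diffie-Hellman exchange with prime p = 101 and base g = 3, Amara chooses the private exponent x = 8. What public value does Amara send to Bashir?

97

Public value = 3^8 mod 101.
3^1 ≡ 3 (mod 101)
3^2 = (3^1)^2 ≡ 3^2 = 9 ≡ 9 (mod 101)
3^4 = (3^2)^2 ≡ 9^2 = 81 ≡ 81 (mod 101)
3^8 = (3^4)^2 ≡ 81^2 = 6561 ≡ 97 (mod 101)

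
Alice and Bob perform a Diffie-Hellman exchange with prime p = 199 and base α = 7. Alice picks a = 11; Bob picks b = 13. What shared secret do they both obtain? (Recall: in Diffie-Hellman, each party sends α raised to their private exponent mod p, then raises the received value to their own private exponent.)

162

Alice sends A = α^a mod p = 7^11 mod 199.
7^1 ≡ 7 (mod 199)
7^2 = (7^1)^2 ≡ 7^2 = 49 ≡ 49 (mod 199)
7^4 = (7^2)^2 ≡ 49^2 = 2401 ≡ 13 (mod 199)
7^8 = (7^4)^2 ≡ 13^2 = 169 ≡ 169 (mod 199)
7^11 = 7^8 · 7^2 · 7^1 ≡ 169 · 49 · 7 ≡ 58 (mod 199).
So A = 58. Bob then computes K = A^b mod p = 58^13 mod 199.
58^1 ≡ 58 (mod 199)
58^2 = (58^1)^2 ≡ 58^2 = 3364 ≡ 180 (mod 199)
58^4 = (58^2)^2 ≡ 180^2 = 32400 ≡ 162 (mod 199)
58^8 = (58^4)^2 ≡ 162^2 = 26244 ≡ 175 (mod 199)
58^13 = 58^8 · 58^4 · 58^1 ≡ 175 · 162 · 58 ≡ 162 (mod 199).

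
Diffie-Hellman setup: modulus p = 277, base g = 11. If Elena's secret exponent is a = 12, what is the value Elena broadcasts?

Public value = 11^12 (mod 277).
11^1 ≡ 11 (mod 277)
11^2 = (11^1)^2 ≡ 11^2 = 121 ≡ 121 (mod 277)
11^4 = (11^2)^2 ≡ 121^2 = 14641 ≡ 237 (mod 277)
11^8 = (11^4)^2 ≡ 237^2 = 56169 ≡ 215 (mod 277)
11^12 = 11^8 · 11^4 ≡ 215 · 237 ≡ 264 (mod 277).

264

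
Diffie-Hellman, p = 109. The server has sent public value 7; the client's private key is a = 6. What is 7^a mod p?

38

Shared key K = 7^6 mod 109.
7^1 ≡ 7 (mod 109)
7^2 = (7^1)^2 ≡ 7^2 = 49 ≡ 49 (mod 109)
7^4 = (7^2)^2 ≡ 49^2 = 2401 ≡ 3 (mod 109)
7^6 = 7^4 · 7^2 ≡ 3 · 49 ≡ 38 (mod 109).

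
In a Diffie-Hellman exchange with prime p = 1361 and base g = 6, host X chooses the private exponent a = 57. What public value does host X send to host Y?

286

Public value = 6^57 mod 1361.
6^1 ≡ 6 (mod 1361)
6^2 = (6^1)^2 ≡ 6^2 = 36 ≡ 36 (mod 1361)
6^4 = (6^2)^2 ≡ 36^2 = 1296 ≡ 1296 (mod 1361)
6^8 = (6^4)^2 ≡ 1296^2 = 1679616 ≡ 142 (mod 1361)
6^16 = (6^8)^2 ≡ 142^2 = 20164 ≡ 1110 (mod 1361)
6^32 = (6^16)^2 ≡ 1110^2 = 1232100 ≡ 395 (mod 1361)
6^57 = 6^32 · 6^16 · 6^8 · 6^1 ≡ 395 · 1110 · 142 · 6 ≡ 286 (mod 1361).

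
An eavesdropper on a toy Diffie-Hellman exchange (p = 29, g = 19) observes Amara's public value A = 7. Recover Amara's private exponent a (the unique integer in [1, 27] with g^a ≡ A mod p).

Try successive powers of 19 modulo 29:
19^1 ≡ 19
19^2 ≡ 13
19^3 ≡ 15
19^4 ≡ 24
19^5 ≡ 21
19^6 ≡ 22
19^7 ≡ 12
19^8 ≡ 25
19^9 ≡ 11
19^10 ≡ 6
19^11 ≡ 27
19^12 ≡ 20
19^13 ≡ 3
19^14 ≡ 28
19^15 ≡ 10
19^16 ≡ 16
19^17 ≡ 14
19^18 ≡ 5
19^19 ≡ 8
19^20 ≡ 7
Found: a = 20.

20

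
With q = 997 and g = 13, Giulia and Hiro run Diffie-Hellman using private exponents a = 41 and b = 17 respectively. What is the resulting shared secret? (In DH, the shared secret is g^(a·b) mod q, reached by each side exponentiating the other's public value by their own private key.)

Hiro sends B = g^b mod q = 13^17 mod 997.
13^1 ≡ 13 (mod 997)
13^2 = (13^1)^2 ≡ 13^2 = 169 ≡ 169 (mod 997)
13^4 = (13^2)^2 ≡ 169^2 = 28561 ≡ 645 (mod 997)
13^8 = (13^4)^2 ≡ 645^2 = 416025 ≡ 276 (mod 997)
13^16 = (13^8)^2 ≡ 276^2 = 76176 ≡ 404 (mod 997)
13^17 = 13^16 · 13^1 ≡ 404 · 13 ≡ 267 (mod 997).
So B = 267. Giulia then computes K = B^a mod q = 267^41 mod 997.
267^1 ≡ 267 (mod 997)
267^2 = (267^1)^2 ≡ 267^2 = 71289 ≡ 502 (mod 997)
267^4 = (267^2)^2 ≡ 502^2 = 252004 ≡ 760 (mod 997)
267^8 = (267^4)^2 ≡ 760^2 = 577600 ≡ 337 (mod 997)
267^16 = (267^8)^2 ≡ 337^2 = 113569 ≡ 908 (mod 997)
267^32 = (267^16)^2 ≡ 908^2 = 824464 ≡ 942 (mod 997)
267^41 = 267^32 · 267^8 · 267^1 ≡ 942 · 337 · 267 ≡ 263 (mod 997).

263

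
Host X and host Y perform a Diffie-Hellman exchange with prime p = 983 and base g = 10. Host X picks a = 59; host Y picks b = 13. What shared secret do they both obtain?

Host Y sends B = g^b mod p = 10^13 mod 983.
10^1 ≡ 10 (mod 983)
10^2 = (10^1)^2 ≡ 10^2 = 100 ≡ 100 (mod 983)
10^4 = (10^2)^2 ≡ 100^2 = 10000 ≡ 170 (mod 983)
10^8 = (10^4)^2 ≡ 170^2 = 28900 ≡ 393 (mod 983)
10^13 = 10^8 · 10^4 · 10^1 ≡ 393 · 170 · 10 ≡ 643 (mod 983).
So B = 643. Host X then computes K = B^a mod p = 643^59 mod 983.
643^1 ≡ 643 (mod 983)
643^2 = (643^1)^2 ≡ 643^2 = 413449 ≡ 589 (mod 983)
643^4 = (643^2)^2 ≡ 589^2 = 346921 ≡ 905 (mod 983)
643^8 = (643^4)^2 ≡ 905^2 = 819025 ≡ 186 (mod 983)
643^16 = (643^8)^2 ≡ 186^2 = 34596 ≡ 191 (mod 983)
643^32 = (643^16)^2 ≡ 191^2 = 36481 ≡ 110 (mod 983)
643^59 = 643^32 · 643^16 · 643^8 · 643^2 · 643^1 ≡ 110 · 191 · 186 · 589 · 643 ≡ 360 (mod 983).

360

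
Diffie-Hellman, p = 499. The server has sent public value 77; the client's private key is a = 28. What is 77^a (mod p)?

384

Shared key K = 77^28 mod 499.
77^1 ≡ 77 (mod 499)
77^2 = (77^1)^2 ≡ 77^2 = 5929 ≡ 440 (mod 499)
77^4 = (77^2)^2 ≡ 440^2 = 193600 ≡ 487 (mod 499)
77^8 = (77^4)^2 ≡ 487^2 = 237169 ≡ 144 (mod 499)
77^16 = (77^8)^2 ≡ 144^2 = 20736 ≡ 277 (mod 499)
77^28 = 77^16 · 77^8 · 77^4 ≡ 277 · 144 · 487 ≡ 384 (mod 499).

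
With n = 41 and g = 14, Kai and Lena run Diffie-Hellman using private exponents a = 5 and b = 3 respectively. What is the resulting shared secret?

Kai sends A = g^a mod n = 14^5 mod 41.
14^1 ≡ 14 (mod 41)
14^2 = (14^1)^2 ≡ 14^2 = 196 ≡ 32 (mod 41)
14^4 = (14^2)^2 ≡ 32^2 = 1024 ≡ 40 (mod 41)
14^5 = 14^4 · 14^1 ≡ 40 · 14 ≡ 27 (mod 41).
So A = 27. Lena then computes K = A^b mod n = 27^3 mod 41.
27^1 ≡ 27 (mod 41)
27^2 = (27^1)^2 ≡ 27^2 = 729 ≡ 32 (mod 41)
27^3 = 27^2 · 27^1 ≡ 32 · 27 ≡ 3 (mod 41).

3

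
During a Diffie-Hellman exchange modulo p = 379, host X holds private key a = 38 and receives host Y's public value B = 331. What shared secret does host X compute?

350

Shared key K = 331^38 mod 379.
331^1 ≡ 331 (mod 379)
331^2 = (331^1)^2 ≡ 331^2 = 109561 ≡ 30 (mod 379)
331^4 = (331^2)^2 ≡ 30^2 = 900 ≡ 142 (mod 379)
331^8 = (331^4)^2 ≡ 142^2 = 20164 ≡ 77 (mod 379)
331^16 = (331^8)^2 ≡ 77^2 = 5929 ≡ 244 (mod 379)
331^32 = (331^16)^2 ≡ 244^2 = 59536 ≡ 33 (mod 379)
331^38 = 331^32 · 331^4 · 331^2 ≡ 33 · 142 · 30 ≡ 350 (mod 379).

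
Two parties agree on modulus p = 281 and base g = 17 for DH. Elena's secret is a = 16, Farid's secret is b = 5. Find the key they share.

Elena sends A = g^a mod p = 17^16 mod 281.
17^1 ≡ 17 (mod 281)
17^2 = (17^1)^2 ≡ 17^2 = 289 ≡ 8 (mod 281)
17^4 = (17^2)^2 ≡ 8^2 = 64 ≡ 64 (mod 281)
17^8 = (17^4)^2 ≡ 64^2 = 4096 ≡ 162 (mod 281)
17^16 = (17^8)^2 ≡ 162^2 = 26244 ≡ 111 (mod 281)
So A = 111. Farid then computes K = A^b mod p = 111^5 mod 281.
111^1 ≡ 111 (mod 281)
111^2 = (111^1)^2 ≡ 111^2 = 12321 ≡ 238 (mod 281)
111^4 = (111^2)^2 ≡ 238^2 = 56644 ≡ 163 (mod 281)
111^5 = 111^4 · 111^1 ≡ 163 · 111 ≡ 109 (mod 281).

109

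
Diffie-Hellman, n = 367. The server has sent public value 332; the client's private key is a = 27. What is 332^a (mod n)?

101

Shared key K = 332^27 mod 367.
332^1 ≡ 332 (mod 367)
332^2 = (332^1)^2 ≡ 332^2 = 110224 ≡ 124 (mod 367)
332^4 = (332^2)^2 ≡ 124^2 = 15376 ≡ 329 (mod 367)
332^8 = (332^4)^2 ≡ 329^2 = 108241 ≡ 343 (mod 367)
332^16 = (332^8)^2 ≡ 343^2 = 117649 ≡ 209 (mod 367)
332^27 = 332^16 · 332^8 · 332^2 · 332^1 ≡ 209 · 343 · 124 · 332 ≡ 101 (mod 367).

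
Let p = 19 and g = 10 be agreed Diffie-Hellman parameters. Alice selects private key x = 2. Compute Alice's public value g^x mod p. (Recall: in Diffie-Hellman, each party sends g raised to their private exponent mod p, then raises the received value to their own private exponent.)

5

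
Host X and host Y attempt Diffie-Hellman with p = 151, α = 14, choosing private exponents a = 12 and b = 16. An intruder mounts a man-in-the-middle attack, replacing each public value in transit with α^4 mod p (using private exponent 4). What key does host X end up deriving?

Host X receives an intruder's public value M = 14^4 mod 151 instead of the honest one.
14^1 ≡ 14 (mod 151)
14^2 = (14^1)^2 ≡ 14^2 = 196 ≡ 45 (mod 151)
14^4 = (14^2)^2 ≡ 45^2 = 2025 ≡ 62 (mod 151)
So M = 62. Host X computes K = M^12 mod 151.
62^1 ≡ 62 (mod 151)
62^2 = (62^1)^2 ≡ 62^2 = 3844 ≡ 69 (mod 151)
62^4 = (62^2)^2 ≡ 69^2 = 4761 ≡ 80 (mod 151)
62^8 = (62^4)^2 ≡ 80^2 = 6400 ≡ 58 (mod 151)
62^12 = 62^8 · 62^4 ≡ 58 · 80 ≡ 110 (mod 151).

110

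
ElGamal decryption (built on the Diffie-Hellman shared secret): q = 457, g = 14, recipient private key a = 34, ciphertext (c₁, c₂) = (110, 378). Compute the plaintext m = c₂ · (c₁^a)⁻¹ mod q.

Shared mask s = c₁^a mod q = 110^34 mod 457.
110^1 ≡ 110 (mod 457)
110^2 = (110^1)^2 ≡ 110^2 = 12100 ≡ 218 (mod 457)
110^4 = (110^2)^2 ≡ 218^2 = 47524 ≡ 453 (mod 457)
110^8 = (110^4)^2 ≡ 453^2 = 205209 ≡ 16 (mod 457)
110^16 = (110^8)^2 ≡ 16^2 = 256 ≡ 256 (mod 457)
110^32 = (110^16)^2 ≡ 256^2 = 65536 ≡ 185 (mod 457)
110^34 = 110^32 · 110^2 ≡ 185 · 218 ≡ 114 (mod 457).
So s = 114; s⁻¹ ≡ 453 (mod 457).
m = c₂ · s⁻¹ mod 457 = 378 · 453 mod 457 = 316.

316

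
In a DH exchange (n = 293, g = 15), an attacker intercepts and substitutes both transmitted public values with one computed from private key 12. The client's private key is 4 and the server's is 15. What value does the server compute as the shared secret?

65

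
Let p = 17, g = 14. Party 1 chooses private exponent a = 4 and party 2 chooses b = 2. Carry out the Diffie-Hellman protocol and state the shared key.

16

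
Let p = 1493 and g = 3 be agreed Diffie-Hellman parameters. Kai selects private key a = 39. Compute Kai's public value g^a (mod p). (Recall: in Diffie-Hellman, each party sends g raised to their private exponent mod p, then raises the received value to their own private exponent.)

Public value = 3^39 (mod 1493).
3^1 ≡ 3 (mod 1493)
3^2 = (3^1)^2 ≡ 3^2 = 9 ≡ 9 (mod 1493)
3^4 = (3^2)^2 ≡ 9^2 = 81 ≡ 81 (mod 1493)
3^8 = (3^4)^2 ≡ 81^2 = 6561 ≡ 589 (mod 1493)
3^16 = (3^8)^2 ≡ 589^2 = 346921 ≡ 545 (mod 1493)
3^32 = (3^16)^2 ≡ 545^2 = 297025 ≡ 1411 (mod 1493)
3^39 = 3^32 · 3^4 · 3^2 · 3^1 ≡ 1411 · 81 · 9 · 3 ≡ 1319 (mod 1493).

1319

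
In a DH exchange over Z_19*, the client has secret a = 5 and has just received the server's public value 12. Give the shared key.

8

Shared key K = 12^5 mod 19.
12^1 ≡ 12 (mod 19)
12^2 = (12^1)^2 ≡ 12^2 = 144 ≡ 11 (mod 19)
12^4 = (12^2)^2 ≡ 11^2 = 121 ≡ 7 (mod 19)
12^5 = 12^4 · 12^1 ≡ 7 · 12 ≡ 8 (mod 19).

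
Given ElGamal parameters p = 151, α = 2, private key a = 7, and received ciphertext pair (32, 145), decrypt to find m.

Shared mask s = c₁^a mod p = 32^7 mod 151.
32^1 ≡ 32 (mod 151)
32^2 = (32^1)^2 ≡ 32^2 = 1024 ≡ 118 (mod 151)
32^4 = (32^2)^2 ≡ 118^2 = 13924 ≡ 32 (mod 151)
32^7 = 32^4 · 32^2 · 32^1 ≡ 32 · 118 · 32 ≡ 32 (mod 151).
So s = 32; s⁻¹ ≡ 118 (mod 151).
m = c₂ · s⁻¹ mod 151 = 145 · 118 mod 151 = 47.

47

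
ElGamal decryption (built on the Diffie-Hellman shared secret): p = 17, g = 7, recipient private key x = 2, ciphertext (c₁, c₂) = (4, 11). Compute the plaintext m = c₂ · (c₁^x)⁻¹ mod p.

Shared mask s = c₁^x mod p = 4^2 mod 17.
4^1 ≡ 4 (mod 17)
4^2 = (4^1)^2 ≡ 4^2 = 16 ≡ 16 (mod 17)
So s = 16; s⁻¹ ≡ 16 (mod 17).
m = c₂ · s⁻¹ mod 17 = 11 · 16 mod 17 = 6.

6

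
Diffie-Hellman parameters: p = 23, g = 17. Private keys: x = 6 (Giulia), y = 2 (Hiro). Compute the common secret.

6

Giulia sends A = g^x mod p = 17^6 mod 23.
17^1 ≡ 17 (mod 23)
17^2 = (17^1)^2 ≡ 17^2 = 289 ≡ 13 (mod 23)
17^4 = (17^2)^2 ≡ 13^2 = 169 ≡ 8 (mod 23)
17^6 = 17^4 · 17^2 ≡ 8 · 13 ≡ 12 (mod 23).
So A = 12. Hiro then computes K = A^y mod p = 12^2 mod 23.
12^1 ≡ 12 (mod 23)
12^2 = (12^1)^2 ≡ 12^2 = 144 ≡ 6 (mod 23)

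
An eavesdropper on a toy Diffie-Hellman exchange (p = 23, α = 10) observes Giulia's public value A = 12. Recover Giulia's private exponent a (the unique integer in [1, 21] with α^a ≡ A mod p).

Try successive powers of 10 modulo 23:
10^1 ≡ 10
10^2 ≡ 8
10^3 ≡ 11
10^4 ≡ 18
10^5 ≡ 19
10^6 ≡ 6
10^7 ≡ 14
10^8 ≡ 2
10^9 ≡ 20
10^10 ≡ 16
10^11 ≡ 22
10^12 ≡ 13
10^13 ≡ 15
10^14 ≡ 12
Found: a = 14.

14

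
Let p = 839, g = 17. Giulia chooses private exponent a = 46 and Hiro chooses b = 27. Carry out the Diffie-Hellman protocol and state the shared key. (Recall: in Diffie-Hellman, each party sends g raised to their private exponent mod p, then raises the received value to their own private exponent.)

Hiro sends B = g^b mod p = 17^27 mod 839.
17^1 ≡ 17 (mod 839)
17^2 = (17^1)^2 ≡ 17^2 = 289 ≡ 289 (mod 839)
17^4 = (17^2)^2 ≡ 289^2 = 83521 ≡ 460 (mod 839)
17^8 = (17^4)^2 ≡ 460^2 = 211600 ≡ 172 (mod 839)
17^16 = (17^8)^2 ≡ 172^2 = 29584 ≡ 219 (mod 839)
17^27 = 17^16 · 17^8 · 17^2 · 17^1 ≡ 219 · 172 · 289 · 17 ≡ 459 (mod 839).
So B = 459. Giulia then computes K = B^a mod p = 459^46 mod 839.
459^1 ≡ 459 (mod 839)
459^2 = (459^1)^2 ≡ 459^2 = 210681 ≡ 92 (mod 839)
459^4 = (459^2)^2 ≡ 92^2 = 8464 ≡ 74 (mod 839)
459^8 = (459^4)^2 ≡ 74^2 = 5476 ≡ 442 (mod 839)
459^16 = (459^8)^2 ≡ 442^2 = 195364 ≡ 716 (mod 839)
459^32 = (459^16)^2 ≡ 716^2 = 512656 ≡ 27 (mod 839)
459^46 = 459^32 · 459^8 · 459^4 · 459^2 ≡ 27 · 442 · 74 · 92 ≡ 429 (mod 839).

429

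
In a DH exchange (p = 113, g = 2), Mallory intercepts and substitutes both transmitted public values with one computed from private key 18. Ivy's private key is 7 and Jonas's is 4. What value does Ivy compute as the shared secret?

112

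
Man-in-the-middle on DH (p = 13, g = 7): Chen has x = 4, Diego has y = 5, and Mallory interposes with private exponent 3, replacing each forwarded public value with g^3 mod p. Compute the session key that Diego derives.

5

Diego receives Mallory's public value M = 7^3 mod 13 instead of the honest one.
7^1 ≡ 7 (mod 13)
7^2 = (7^1)^2 ≡ 7^2 = 49 ≡ 10 (mod 13)
7^3 = 7^2 · 7^1 ≡ 10 · 7 ≡ 5 (mod 13).
So M = 5. Diego computes K = M^5 mod 13.
5^1 ≡ 5 (mod 13)
5^2 = (5^1)^2 ≡ 5^2 = 25 ≡ 12 (mod 13)
5^4 = (5^2)^2 ≡ 12^2 = 144 ≡ 1 (mod 13)
5^5 = 5^4 · 5^1 ≡ 1 · 5 ≡ 5 (mod 13).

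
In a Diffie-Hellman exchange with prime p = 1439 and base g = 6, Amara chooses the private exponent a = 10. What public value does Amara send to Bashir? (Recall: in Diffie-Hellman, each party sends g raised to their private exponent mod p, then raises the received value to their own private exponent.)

835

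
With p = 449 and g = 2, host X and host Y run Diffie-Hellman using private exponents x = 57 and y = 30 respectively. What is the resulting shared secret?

Host Y sends B = g^y mod p = 2^30 mod 449.
2^1 ≡ 2 (mod 449)
2^2 = (2^1)^2 ≡ 2^2 = 4 ≡ 4 (mod 449)
2^4 = (2^2)^2 ≡ 4^2 = 16 ≡ 16 (mod 449)
2^8 = (2^4)^2 ≡ 16^2 = 256 ≡ 256 (mod 449)
2^16 = (2^8)^2 ≡ 256^2 = 65536 ≡ 431 (mod 449)
2^30 = 2^16 · 2^8 · 2^4 · 2^2 ≡ 431 · 256 · 16 · 4 ≡ 81 (mod 449).
So B = 81. Host X then computes K = B^x mod p = 81^57 mod 449.
81^1 ≡ 81 (mod 449)
81^2 = (81^1)^2 ≡ 81^2 = 6561 ≡ 275 (mod 449)
81^4 = (81^2)^2 ≡ 275^2 = 75625 ≡ 193 (mod 449)
81^8 = (81^4)^2 ≡ 193^2 = 37249 ≡ 431 (mod 449)
81^16 = (81^8)^2 ≡ 431^2 = 185761 ≡ 324 (mod 449)
81^32 = (81^16)^2 ≡ 324^2 = 104976 ≡ 359 (mod 449)
81^57 = 81^32 · 81^16 · 81^8 · 81^1 ≡ 359 · 324 · 431 · 81 ≡ 368 (mod 449).

368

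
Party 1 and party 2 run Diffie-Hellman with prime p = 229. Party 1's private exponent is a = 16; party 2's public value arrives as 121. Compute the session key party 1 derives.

Shared key K = 121^16 mod 229.
121^1 ≡ 121 (mod 229)
121^2 = (121^1)^2 ≡ 121^2 = 14641 ≡ 214 (mod 229)
121^4 = (121^2)^2 ≡ 214^2 = 45796 ≡ 225 (mod 229)
121^8 = (121^4)^2 ≡ 225^2 = 50625 ≡ 16 (mod 229)
121^16 = (121^8)^2 ≡ 16^2 = 256 ≡ 27 (mod 229)

27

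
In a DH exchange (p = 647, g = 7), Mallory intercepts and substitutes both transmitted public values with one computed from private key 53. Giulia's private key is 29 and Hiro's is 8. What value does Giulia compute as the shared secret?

34

Giulia receives Mallory's public value M = 7^53 mod 647 instead of the honest one.
7^1 ≡ 7 (mod 647)
7^2 = (7^1)^2 ≡ 7^2 = 49 ≡ 49 (mod 647)
7^4 = (7^2)^2 ≡ 49^2 = 2401 ≡ 460 (mod 647)
7^8 = (7^4)^2 ≡ 460^2 = 211600 ≡ 31 (mod 647)
7^16 = (7^8)^2 ≡ 31^2 = 961 ≡ 314 (mod 647)
7^32 = (7^16)^2 ≡ 314^2 = 98596 ≡ 252 (mod 647)
7^53 = 7^32 · 7^16 · 7^4 · 7^1 ≡ 252 · 314 · 460 · 7 ≡ 325 (mod 647).
So M = 325. Giulia computes K = M^29 mod 647.
325^1 ≡ 325 (mod 647)
325^2 = (325^1)^2 ≡ 325^2 = 105625 ≡ 164 (mod 647)
325^4 = (325^2)^2 ≡ 164^2 = 26896 ≡ 369 (mod 647)
325^8 = (325^4)^2 ≡ 369^2 = 136161 ≡ 291 (mod 647)
325^16 = (325^8)^2 ≡ 291^2 = 84681 ≡ 571 (mod 647)
325^29 = 325^16 · 325^8 · 325^4 · 325^1 ≡ 571 · 291 · 369 · 325 ≡ 34 (mod 647).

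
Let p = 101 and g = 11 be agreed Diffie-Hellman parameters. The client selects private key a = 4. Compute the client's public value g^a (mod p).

Public value = 11^4 (mod 101).
11^1 ≡ 11 (mod 101)
11^2 = (11^1)^2 ≡ 11^2 = 121 ≡ 20 (mod 101)
11^4 = (11^2)^2 ≡ 20^2 = 400 ≡ 97 (mod 101)

97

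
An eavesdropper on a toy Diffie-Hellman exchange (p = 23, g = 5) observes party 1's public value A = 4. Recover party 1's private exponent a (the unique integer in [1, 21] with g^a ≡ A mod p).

4

Try successive powers of 5 modulo 23:
5^1 ≡ 5
5^2 ≡ 2
5^3 ≡ 10
5^4 ≡ 4
Found: a = 4.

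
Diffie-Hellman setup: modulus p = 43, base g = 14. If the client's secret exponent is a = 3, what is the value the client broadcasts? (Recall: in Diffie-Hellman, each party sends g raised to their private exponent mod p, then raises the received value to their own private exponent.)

Public value = 14^3 (mod 43).
14^1 ≡ 14 (mod 43)
14^2 = (14^1)^2 ≡ 14^2 = 196 ≡ 24 (mod 43)
14^3 = 14^2 · 14^1 ≡ 24 · 14 ≡ 35 (mod 43).

35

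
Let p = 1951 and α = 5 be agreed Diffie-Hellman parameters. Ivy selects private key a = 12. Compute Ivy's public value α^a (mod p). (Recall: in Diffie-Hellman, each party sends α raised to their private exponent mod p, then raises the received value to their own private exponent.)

Public value = 5^12 (mod 1951).
5^1 ≡ 5 (mod 1951)
5^2 = (5^1)^2 ≡ 5^2 = 25 ≡ 25 (mod 1951)
5^4 = (5^2)^2 ≡ 25^2 = 625 ≡ 625 (mod 1951)
5^8 = (5^4)^2 ≡ 625^2 = 390625 ≡ 425 (mod 1951)
5^12 = 5^8 · 5^4 ≡ 425 · 625 ≡ 289 (mod 1951).

289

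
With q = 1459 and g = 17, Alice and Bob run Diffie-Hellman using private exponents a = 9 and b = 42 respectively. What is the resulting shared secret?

Alice sends A = g^a mod q = 17^9 mod 1459.
17^1 ≡ 17 (mod 1459)
17^2 = (17^1)^2 ≡ 17^2 = 289 ≡ 289 (mod 1459)
17^4 = (17^2)^2 ≡ 289^2 = 83521 ≡ 358 (mod 1459)
17^8 = (17^4)^2 ≡ 358^2 = 128164 ≡ 1231 (mod 1459)
17^9 = 17^8 · 17^1 ≡ 1231 · 17 ≡ 501 (mod 1459).
So A = 501. Bob then computes K = A^b mod q = 501^42 mod 1459.
501^1 ≡ 501 (mod 1459)
501^2 = (501^1)^2 ≡ 501^2 = 251001 ≡ 53 (mod 1459)
501^4 = (501^2)^2 ≡ 53^2 = 2809 ≡ 1350 (mod 1459)
501^8 = (501^4)^2 ≡ 1350^2 = 1822500 ≡ 209 (mod 1459)
501^16 = (501^8)^2 ≡ 209^2 = 43681 ≡ 1370 (mod 1459)
501^32 = (501^16)^2 ≡ 1370^2 = 1876900 ≡ 626 (mod 1459)
501^42 = 501^32 · 501^8 · 501^2 ≡ 626 · 209 · 53 ≡ 1034 (mod 1459).

1034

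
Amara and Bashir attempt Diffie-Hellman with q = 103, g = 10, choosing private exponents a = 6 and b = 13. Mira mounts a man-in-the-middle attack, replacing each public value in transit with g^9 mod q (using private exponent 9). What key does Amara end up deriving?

30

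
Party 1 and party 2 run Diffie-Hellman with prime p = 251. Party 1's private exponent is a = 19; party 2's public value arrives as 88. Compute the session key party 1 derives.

115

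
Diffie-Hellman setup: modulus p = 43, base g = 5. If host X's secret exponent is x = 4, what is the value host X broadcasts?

Public value = 5^4 (mod 43).
5^1 ≡ 5 (mod 43)
5^2 = (5^1)^2 ≡ 5^2 = 25 ≡ 25 (mod 43)
5^4 = (5^2)^2 ≡ 25^2 = 625 ≡ 23 (mod 43)

23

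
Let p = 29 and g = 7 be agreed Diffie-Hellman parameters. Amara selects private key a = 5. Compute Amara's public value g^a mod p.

Public value = 7^5 mod 29.
7^1 ≡ 7 (mod 29)
7^2 = (7^1)^2 ≡ 7^2 = 49 ≡ 20 (mod 29)
7^4 = (7^2)^2 ≡ 20^2 = 400 ≡ 23 (mod 29)
7^5 = 7^4 · 7^1 ≡ 23 · 7 ≡ 16 (mod 29).

16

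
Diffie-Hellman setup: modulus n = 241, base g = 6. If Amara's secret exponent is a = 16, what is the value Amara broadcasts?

98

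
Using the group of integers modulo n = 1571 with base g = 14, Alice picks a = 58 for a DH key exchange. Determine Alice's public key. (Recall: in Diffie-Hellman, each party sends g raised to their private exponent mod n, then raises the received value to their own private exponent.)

Public value = 14^58 mod 1571.
14^1 ≡ 14 (mod 1571)
14^2 = (14^1)^2 ≡ 14^2 = 196 ≡ 196 (mod 1571)
14^4 = (14^2)^2 ≡ 196^2 = 38416 ≡ 712 (mod 1571)
14^8 = (14^4)^2 ≡ 712^2 = 506944 ≡ 1082 (mod 1571)
14^16 = (14^8)^2 ≡ 1082^2 = 1170724 ≡ 329 (mod 1571)
14^32 = (14^16)^2 ≡ 329^2 = 108241 ≡ 1413 (mod 1571)
14^58 = 14^32 · 14^16 · 14^8 · 14^2 ≡ 1413 · 329 · 1082 · 196 ≡ 236 (mod 1571).

236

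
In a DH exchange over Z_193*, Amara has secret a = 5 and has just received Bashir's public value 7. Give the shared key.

Shared key K = 7^5 mod 193.
7^1 ≡ 7 (mod 193)
7^2 = (7^1)^2 ≡ 7^2 = 49 ≡ 49 (mod 193)
7^4 = (7^2)^2 ≡ 49^2 = 2401 ≡ 85 (mod 193)
7^5 = 7^4 · 7^1 ≡ 85 · 7 ≡ 16 (mod 193).

16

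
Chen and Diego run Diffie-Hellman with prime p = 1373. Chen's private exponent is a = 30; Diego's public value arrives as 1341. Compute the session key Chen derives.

Shared key K = 1341^30 mod 1373.
1341^1 ≡ 1341 (mod 1373)
1341^2 = (1341^1)^2 ≡ 1341^2 = 1798281 ≡ 1024 (mod 1373)
1341^4 = (1341^2)^2 ≡ 1024^2 = 1048576 ≡ 977 (mod 1373)
1341^8 = (1341^4)^2 ≡ 977^2 = 954529 ≡ 294 (mod 1373)
1341^16 = (1341^8)^2 ≡ 294^2 = 86436 ≡ 1310 (mod 1373)
1341^30 = 1341^16 · 1341^8 · 1341^4 · 1341^2 ≡ 1310 · 294 · 977 · 1024 ≡ 1220 (mod 1373).

1220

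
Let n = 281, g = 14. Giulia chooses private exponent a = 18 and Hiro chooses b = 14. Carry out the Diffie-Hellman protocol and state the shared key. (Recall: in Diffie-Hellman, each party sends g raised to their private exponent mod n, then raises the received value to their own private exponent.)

Giulia sends A = g^a mod n = 14^18 mod 281.
14^1 ≡ 14 (mod 281)
14^2 = (14^1)^2 ≡ 14^2 = 196 ≡ 196 (mod 281)
14^4 = (14^2)^2 ≡ 196^2 = 38416 ≡ 200 (mod 281)
14^8 = (14^4)^2 ≡ 200^2 = 40000 ≡ 98 (mod 281)
14^16 = (14^8)^2 ≡ 98^2 = 9604 ≡ 50 (mod 281)
14^18 = 14^16 · 14^2 ≡ 50 · 196 ≡ 246 (mod 281).
So A = 246. Hiro then computes K = A^b mod n = 246^14 mod 281.
246^1 ≡ 246 (mod 281)
246^2 = (246^1)^2 ≡ 246^2 = 60516 ≡ 101 (mod 281)
246^4 = (246^2)^2 ≡ 101^2 = 10201 ≡ 85 (mod 281)
246^8 = (246^4)^2 ≡ 85^2 = 7225 ≡ 200 (mod 281)
246^14 = 246^8 · 246^4 · 246^2 ≡ 200 · 85 · 101 ≡ 90 (mod 281).

90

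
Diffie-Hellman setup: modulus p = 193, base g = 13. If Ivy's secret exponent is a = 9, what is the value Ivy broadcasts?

Public value = 13^9 (mod 193).
13^1 ≡ 13 (mod 193)
13^2 = (13^1)^2 ≡ 13^2 = 169 ≡ 169 (mod 193)
13^4 = (13^2)^2 ≡ 169^2 = 28561 ≡ 190 (mod 193)
13^8 = (13^4)^2 ≡ 190^2 = 36100 ≡ 9 (mod 193)
13^9 = 13^8 · 13^1 ≡ 9 · 13 ≡ 117 (mod 193).

117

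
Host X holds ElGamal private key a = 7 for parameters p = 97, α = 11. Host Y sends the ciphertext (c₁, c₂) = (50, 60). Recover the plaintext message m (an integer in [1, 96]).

Shared mask s = c₁^a mod p = 50^7 mod 97.
50^1 ≡ 50 (mod 97)
50^2 = (50^1)^2 ≡ 50^2 = 2500 ≡ 75 (mod 97)
50^4 = (50^2)^2 ≡ 75^2 = 5625 ≡ 96 (mod 97)
50^7 = 50^4 · 50^2 · 50^1 ≡ 96 · 75 · 50 ≡ 33 (mod 97).
So s = 33; s⁻¹ ≡ 50 (mod 97).
m = c₂ · s⁻¹ mod 97 = 60 · 50 mod 97 = 90.

90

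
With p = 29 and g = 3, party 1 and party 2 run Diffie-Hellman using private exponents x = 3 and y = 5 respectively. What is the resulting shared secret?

Party 2 sends B = g^y mod p = 3^5 mod 29.
3^1 ≡ 3 (mod 29)
3^2 = (3^1)^2 ≡ 3^2 = 9 ≡ 9 (mod 29)
3^4 = (3^2)^2 ≡ 9^2 = 81 ≡ 23 (mod 29)
3^5 = 3^4 · 3^1 ≡ 23 · 3 ≡ 11 (mod 29).
So B = 11. Party 1 then computes K = B^x mod p = 11^3 mod 29.
11^1 ≡ 11 (mod 29)
11^2 = (11^1)^2 ≡ 11^2 = 121 ≡ 5 (mod 29)
11^3 = 11^2 · 11^1 ≡ 5 · 11 ≡ 26 (mod 29).

26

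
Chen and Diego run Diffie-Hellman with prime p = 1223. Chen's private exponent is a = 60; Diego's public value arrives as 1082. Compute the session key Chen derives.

Shared key K = 1082^60 mod 1223.
1082^1 ≡ 1082 (mod 1223)
1082^2 = (1082^1)^2 ≡ 1082^2 = 1170724 ≡ 313 (mod 1223)
1082^4 = (1082^2)^2 ≡ 313^2 = 97969 ≡ 129 (mod 1223)
1082^8 = (1082^4)^2 ≡ 129^2 = 16641 ≡ 742 (mod 1223)
1082^16 = (1082^8)^2 ≡ 742^2 = 550564 ≡ 214 (mod 1223)
1082^32 = (1082^16)^2 ≡ 214^2 = 45796 ≡ 545 (mod 1223)
1082^60 = 1082^32 · 1082^16 · 1082^8 · 1082^4 ≡ 545 · 214 · 742 · 129 ≡ 1089 (mod 1223).

1089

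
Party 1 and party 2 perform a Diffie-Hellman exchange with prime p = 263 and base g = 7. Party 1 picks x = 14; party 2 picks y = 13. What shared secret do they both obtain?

156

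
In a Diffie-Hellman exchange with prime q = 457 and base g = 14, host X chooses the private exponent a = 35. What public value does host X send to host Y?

162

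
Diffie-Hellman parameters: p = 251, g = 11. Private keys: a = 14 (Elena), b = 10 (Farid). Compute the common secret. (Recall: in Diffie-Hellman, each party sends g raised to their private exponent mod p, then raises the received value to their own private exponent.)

69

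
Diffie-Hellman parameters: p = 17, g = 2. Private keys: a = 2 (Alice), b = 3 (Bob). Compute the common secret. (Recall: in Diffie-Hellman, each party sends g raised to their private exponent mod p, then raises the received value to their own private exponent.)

Bob sends B = g^b mod p = 2^3 mod 17.
2^1 ≡ 2 (mod 17)
2^2 = (2^1)^2 ≡ 2^2 = 4 ≡ 4 (mod 17)
2^3 = 2^2 · 2^1 ≡ 4 · 2 ≡ 8 (mod 17).
So B = 8. Alice then computes K = B^a mod p = 8^2 mod 17.
8^1 ≡ 8 (mod 17)
8^2 = (8^1)^2 ≡ 8^2 = 64 ≡ 13 (mod 17)

13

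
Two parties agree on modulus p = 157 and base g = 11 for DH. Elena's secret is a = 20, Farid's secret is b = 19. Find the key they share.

124

Farid sends B = g^b mod p = 11^19 mod 157.
11^1 ≡ 11 (mod 157)
11^2 = (11^1)^2 ≡ 11^2 = 121 ≡ 121 (mod 157)
11^4 = (11^2)^2 ≡ 121^2 = 14641 ≡ 40 (mod 157)
11^8 = (11^4)^2 ≡ 40^2 = 1600 ≡ 30 (mod 157)
11^16 = (11^8)^2 ≡ 30^2 = 900 ≡ 115 (mod 157)
11^19 = 11^16 · 11^2 · 11^1 ≡ 115 · 121 · 11 ≡ 147 (mod 157).
So B = 147. Elena then computes K = B^a mod p = 147^20 mod 157.
147^1 ≡ 147 (mod 157)
147^2 = (147^1)^2 ≡ 147^2 = 21609 ≡ 100 (mod 157)
147^4 = (147^2)^2 ≡ 100^2 = 10000 ≡ 109 (mod 157)
147^8 = (147^4)^2 ≡ 109^2 = 11881 ≡ 106 (mod 157)
147^16 = (147^8)^2 ≡ 106^2 = 11236 ≡ 89 (mod 157)
147^20 = 147^16 · 147^4 ≡ 89 · 109 ≡ 124 (mod 157).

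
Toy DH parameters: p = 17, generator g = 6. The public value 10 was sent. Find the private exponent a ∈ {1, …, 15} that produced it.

13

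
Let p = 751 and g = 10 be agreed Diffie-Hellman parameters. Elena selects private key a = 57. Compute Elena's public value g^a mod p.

334

Public value = 10^57 mod 751.
10^1 ≡ 10 (mod 751)
10^2 = (10^1)^2 ≡ 10^2 = 100 ≡ 100 (mod 751)
10^4 = (10^2)^2 ≡ 100^2 = 10000 ≡ 237 (mod 751)
10^8 = (10^4)^2 ≡ 237^2 = 56169 ≡ 595 (mod 751)
10^16 = (10^8)^2 ≡ 595^2 = 354025 ≡ 304 (mod 751)
10^32 = (10^16)^2 ≡ 304^2 = 92416 ≡ 43 (mod 751)
10^57 = 10^32 · 10^16 · 10^8 · 10^1 ≡ 43 · 304 · 595 · 10 ≡ 334 (mod 751).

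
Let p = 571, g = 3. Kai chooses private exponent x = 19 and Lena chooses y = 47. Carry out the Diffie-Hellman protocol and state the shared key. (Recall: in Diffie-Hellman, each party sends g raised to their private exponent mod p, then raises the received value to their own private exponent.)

240

Lena sends B = g^y mod p = 3^47 mod 571.
3^1 ≡ 3 (mod 571)
3^2 = (3^1)^2 ≡ 3^2 = 9 ≡ 9 (mod 571)
3^4 = (3^2)^2 ≡ 9^2 = 81 ≡ 81 (mod 571)
3^8 = (3^4)^2 ≡ 81^2 = 6561 ≡ 280 (mod 571)
3^16 = (3^8)^2 ≡ 280^2 = 78400 ≡ 173 (mod 571)
3^32 = (3^16)^2 ≡ 173^2 = 29929 ≡ 237 (mod 571)
3^47 = 3^32 · 3^8 · 3^4 · 3^2 · 3^1 ≡ 237 · 280 · 81 · 9 · 3 ≡ 534 (mod 571).
So B = 534. Kai then computes K = B^x mod p = 534^19 mod 571.
534^1 ≡ 534 (mod 571)
534^2 = (534^1)^2 ≡ 534^2 = 285156 ≡ 227 (mod 571)
534^4 = (534^2)^2 ≡ 227^2 = 51529 ≡ 139 (mod 571)
534^8 = (534^4)^2 ≡ 139^2 = 19321 ≡ 478 (mod 571)
534^16 = (534^8)^2 ≡ 478^2 = 228484 ≡ 84 (mod 571)
534^19 = 534^16 · 534^2 · 534^1 ≡ 84 · 227 · 534 ≡ 240 (mod 571).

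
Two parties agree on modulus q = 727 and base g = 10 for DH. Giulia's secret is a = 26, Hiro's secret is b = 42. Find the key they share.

454

Hiro sends B = g^b mod q = 10^42 mod 727.
10^1 ≡ 10 (mod 727)
10^2 = (10^1)^2 ≡ 10^2 = 100 ≡ 100 (mod 727)
10^4 = (10^2)^2 ≡ 100^2 = 10000 ≡ 549 (mod 727)
10^8 = (10^4)^2 ≡ 549^2 = 301401 ≡ 423 (mod 727)
10^16 = (10^8)^2 ≡ 423^2 = 178929 ≡ 87 (mod 727)
10^32 = (10^16)^2 ≡ 87^2 = 7569 ≡ 299 (mod 727)
10^42 = 10^32 · 10^8 · 10^2 ≡ 299 · 423 · 100 ≡ 81 (mod 727).
So B = 81. Giulia then computes K = B^a mod q = 81^26 mod 727.
81^1 ≡ 81 (mod 727)
81^2 = (81^1)^2 ≡ 81^2 = 6561 ≡ 18 (mod 727)
81^4 = (81^2)^2 ≡ 18^2 = 324 ≡ 324 (mod 727)
81^8 = (81^4)^2 ≡ 324^2 = 104976 ≡ 288 (mod 727)
81^16 = (81^8)^2 ≡ 288^2 = 82944 ≡ 66 (mod 727)
81^26 = 81^16 · 81^8 · 81^2 ≡ 66 · 288 · 18 ≡ 454 (mod 727).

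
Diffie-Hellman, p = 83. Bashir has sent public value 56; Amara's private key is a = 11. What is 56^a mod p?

Shared key K = 56^11 mod 83.
56^1 ≡ 56 (mod 83)
56^2 = (56^1)^2 ≡ 56^2 = 3136 ≡ 65 (mod 83)
56^4 = (56^2)^2 ≡ 65^2 = 4225 ≡ 75 (mod 83)
56^8 = (56^4)^2 ≡ 75^2 = 5625 ≡ 64 (mod 83)
56^11 = 56^8 · 56^2 · 56^1 ≡ 64 · 65 · 56 ≡ 62 (mod 83).

62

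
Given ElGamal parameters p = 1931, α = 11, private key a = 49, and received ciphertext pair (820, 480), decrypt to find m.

1187

Shared mask s = c₁^a mod p = 820^49 mod 1931.
820^1 ≡ 820 (mod 1931)
820^2 = (820^1)^2 ≡ 820^2 = 672400 ≡ 412 (mod 1931)
820^4 = (820^2)^2 ≡ 412^2 = 169744 ≡ 1747 (mod 1931)
820^8 = (820^4)^2 ≡ 1747^2 = 3052009 ≡ 1029 (mod 1931)
820^16 = (820^8)^2 ≡ 1029^2 = 1058841 ≡ 653 (mod 1931)
820^32 = (820^16)^2 ≡ 653^2 = 426409 ≡ 1589 (mod 1931)
820^49 = 820^32 · 820^16 · 820^1 ≡ 1589 · 653 · 820 ≡ 996 (mod 1931).
So s = 996; s⁻¹ ≡ 95 (mod 1931).
m = c₂ · s⁻¹ mod 1931 = 480 · 95 mod 1931 = 1187.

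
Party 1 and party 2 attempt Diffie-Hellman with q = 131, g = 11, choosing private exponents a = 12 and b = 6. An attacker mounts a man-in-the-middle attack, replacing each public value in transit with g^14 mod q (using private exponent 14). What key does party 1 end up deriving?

Party 1 receives an attacker's public value M = 11^14 mod 131 instead of the honest one.
11^1 ≡ 11 (mod 131)
11^2 = (11^1)^2 ≡ 11^2 = 121 ≡ 121 (mod 131)
11^4 = (11^2)^2 ≡ 121^2 = 14641 ≡ 100 (mod 131)
11^8 = (11^4)^2 ≡ 100^2 = 10000 ≡ 44 (mod 131)
11^14 = 11^8 · 11^4 · 11^2 ≡ 44 · 100 · 121 ≡ 16 (mod 131).
So M = 16. Party 1 computes K = M^12 mod 131.
16^1 ≡ 16 (mod 131)
16^2 = (16^1)^2 ≡ 16^2 = 256 ≡ 125 (mod 131)
16^4 = (16^2)^2 ≡ 125^2 = 15625 ≡ 36 (mod 131)
16^8 = (16^4)^2 ≡ 36^2 = 1296 ≡ 117 (mod 131)
16^12 = 16^8 · 16^4 ≡ 117 · 36 ≡ 20 (mod 131).

20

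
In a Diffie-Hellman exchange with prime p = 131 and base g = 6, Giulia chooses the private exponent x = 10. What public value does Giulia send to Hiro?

113

Public value = 6^10 mod 131.
6^1 ≡ 6 (mod 131)
6^2 = (6^1)^2 ≡ 6^2 = 36 ≡ 36 (mod 131)
6^4 = (6^2)^2 ≡ 36^2 = 1296 ≡ 117 (mod 131)
6^8 = (6^4)^2 ≡ 117^2 = 13689 ≡ 65 (mod 131)
6^10 = 6^8 · 6^2 ≡ 65 · 36 ≡ 113 (mod 131).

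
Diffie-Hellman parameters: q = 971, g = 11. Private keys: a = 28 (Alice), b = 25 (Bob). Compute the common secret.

668

Bob sends B = g^b mod q = 11^25 mod 971.
11^1 ≡ 11 (mod 971)
11^2 = (11^1)^2 ≡ 11^2 = 121 ≡ 121 (mod 971)
11^4 = (11^2)^2 ≡ 121^2 = 14641 ≡ 76 (mod 971)
11^8 = (11^4)^2 ≡ 76^2 = 5776 ≡ 921 (mod 971)
11^16 = (11^8)^2 ≡ 921^2 = 848241 ≡ 558 (mod 971)
11^25 = 11^16 · 11^8 · 11^1 ≡ 558 · 921 · 11 ≡ 907 (mod 971).
So B = 907. Alice then computes K = B^a mod q = 907^28 mod 971.
907^1 ≡ 907 (mod 971)
907^2 = (907^1)^2 ≡ 907^2 = 822649 ≡ 212 (mod 971)
907^4 = (907^2)^2 ≡ 212^2 = 44944 ≡ 278 (mod 971)
907^8 = (907^4)^2 ≡ 278^2 = 77284 ≡ 575 (mod 971)
907^16 = (907^8)^2 ≡ 575^2 = 330625 ≡ 485 (mod 971)
907^28 = 907^16 · 907^8 · 907^4 ≡ 485 · 575 · 278 ≡ 668 (mod 971).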